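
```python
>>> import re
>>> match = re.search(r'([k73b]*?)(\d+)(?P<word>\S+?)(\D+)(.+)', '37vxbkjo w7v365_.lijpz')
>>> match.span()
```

(0, 22)

The pattern matches zero or more of one of [k73b] (lazy) (captured); then one or more of a digit (captured); then one or more of a non-whitespace character (lazy) (captured as 'word'); then one or more of a non-digit (captured); then one or more of any character (captured).
The match spans [0:22] → '37vxbkjo w7v365_.lijpz'.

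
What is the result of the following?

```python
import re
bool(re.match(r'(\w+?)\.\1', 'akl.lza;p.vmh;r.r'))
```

False

With `match`, the pattern is implicitly anchored at the beginning.
Here the string doesn't start with a match, so the call returns None, and `bool(None)` is False.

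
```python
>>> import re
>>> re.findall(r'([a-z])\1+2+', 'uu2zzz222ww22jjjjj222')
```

['u', 'z', 'w', 'j']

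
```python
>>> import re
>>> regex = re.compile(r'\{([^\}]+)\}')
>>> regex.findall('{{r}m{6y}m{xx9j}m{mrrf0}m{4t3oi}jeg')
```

['{r', '6y', 'xx9j', 'mrrf0', '4t3oi']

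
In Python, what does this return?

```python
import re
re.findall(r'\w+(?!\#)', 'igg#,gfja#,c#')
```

['ig', 'gfj']

The negative lookahead/lookbehind blocks any match where the forbidden context is present.
Matches: at [0:2] → 'ig'; at [5:8] → 'gfj'.
Since nothing is captured, `findall` lists the 2 matched substrings directly.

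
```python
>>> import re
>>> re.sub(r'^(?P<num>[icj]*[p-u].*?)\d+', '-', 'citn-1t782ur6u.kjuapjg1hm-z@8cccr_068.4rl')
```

With the lazy modifier that quantifier settles for the fewest repetitions that let the rest of the pattern succeed (the atoms after it are unaffected and can still be greedy).
`sub` substitutes '-' at each match site.

'-t782ur6u.kjuapjg1hm-z@8cccr_068.4rl'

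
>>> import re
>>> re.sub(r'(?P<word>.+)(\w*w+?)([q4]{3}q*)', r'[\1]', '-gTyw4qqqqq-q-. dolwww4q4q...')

Each match is replaced using the text its own group 1 captured.

'[-gTyw4qqqqq-q-. dolww]...'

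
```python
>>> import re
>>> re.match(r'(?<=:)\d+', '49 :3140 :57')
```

Lookahead/lookbehind check context without consuming it, so the matched span excludes the asserted characters.
`re.match` only tries the pattern at the start of the string.
Here position 0 doesn't satisfy it, so the call returns None.

None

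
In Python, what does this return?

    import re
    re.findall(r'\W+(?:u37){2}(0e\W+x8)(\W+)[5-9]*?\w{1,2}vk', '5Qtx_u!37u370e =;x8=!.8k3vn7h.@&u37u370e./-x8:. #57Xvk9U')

The pattern matches one or more of a non-word character, then the literal 'u37' repeated 2 times; then the literal '0e', then one or more of a non-word character, then the literal 'x8' (captured); then one or more of a non-word character (captured); then zero or more of a character in [5-9] (lazy), then 1 to 2 of a word character, then the literal 'vk'.
Walking the string: at [29:54] match '.@&u37u370e./-x8:. #57Xvk', groups = ('0e./-x8', ':. #').
Multiple groups make `findall` return tuples — one 2-tuple for the one match.

[('0e./-x8', ':. #')]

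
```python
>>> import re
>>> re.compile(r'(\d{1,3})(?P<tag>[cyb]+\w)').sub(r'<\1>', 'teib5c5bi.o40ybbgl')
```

The pattern matches 1 to 3 of a digit (captured); then one or more of one of [cyb], then a word character (captured as 'tag').
Matches: at [4:7] → '5c5'; at [11:17] → '40ybbg'.
The replacement refers to a captured group, so each match is rewritten using its own captured text.

'teib<5>bi.o<40>l'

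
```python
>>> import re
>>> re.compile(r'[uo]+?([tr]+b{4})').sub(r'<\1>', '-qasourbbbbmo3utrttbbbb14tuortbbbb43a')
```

'-qas<rbbbb>mo3<trttbbbb>14t<rtbbbb>43a'

Pattern: one or more of one of [uo] (lazy); then one or more of one of [tr], then exactly 4 of the literal 'b' (captured).
Matches: at [4:11] → 'ourbbbb'; at [14:23] → 'utrttbbbb'; at [26:34] → 'uortbbbb'.
`\1` in the replacement pulls in group 1's text for each match.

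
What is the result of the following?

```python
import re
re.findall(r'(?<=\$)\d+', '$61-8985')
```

['61']

The `(?=…)`/`(?<=…)` assertion just peeks at neighbouring text; it doesn't advance the match position.
With no groups in the pattern, `findall` gives back each whole match — 1 here.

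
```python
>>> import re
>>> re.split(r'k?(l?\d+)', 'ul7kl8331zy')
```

Pattern: optionally a literal 'k'; then optionally the literal 'l', then one or more of a digit (captured).
Matches to split on: at [1:3] → 'l7'; at [3:9] → 'kl8331'.
Because the pattern has a capturing group, `split` also inserts each captured text between the pieces.

['u', 'l7', '', 'l8331', 'zy']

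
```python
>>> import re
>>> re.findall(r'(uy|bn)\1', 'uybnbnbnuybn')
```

['bn']

The backreference `\1` re-matches whatever the first group consumed, character for character.
Matches: at [2:6] match 'bnbn', group 1 = 'bn'.
`findall` collects group 1 from the one match (1 total).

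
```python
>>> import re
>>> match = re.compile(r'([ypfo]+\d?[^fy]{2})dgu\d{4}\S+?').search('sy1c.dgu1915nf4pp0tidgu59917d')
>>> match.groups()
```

The match spans [1:13] → 'y1c.dgu1915n'.
Captured: group 1 = 'y1c.'.

('y1c.',)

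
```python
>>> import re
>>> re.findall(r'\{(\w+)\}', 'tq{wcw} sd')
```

Walking the string: at [2:7] match '{wcw}', group 1 = 'wcw'.
`findall` collects group 1 from the one match (1 total).

['wcw']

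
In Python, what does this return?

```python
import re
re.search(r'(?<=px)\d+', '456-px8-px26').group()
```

'8'

The lookaround is zero-width — it requires the adjacent text to match without consuming it, so the asserted text isn't part of the match.
The match spans [6:7] → '8'.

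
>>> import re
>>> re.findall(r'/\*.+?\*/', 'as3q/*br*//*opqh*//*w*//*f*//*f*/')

['/*br*/', '/*opqh*/', '/*w*/', '/*f*/', '/*f*/']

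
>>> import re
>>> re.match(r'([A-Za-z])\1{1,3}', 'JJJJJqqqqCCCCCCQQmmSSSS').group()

'JJJJ'

The backreference `\1` re-matches whatever the first group consumed, character for character.
`re.match` won't scan ahead — the pattern has to work from the very first character.
The match spans [0:4] → 'JJJJ'.
Captured: group 1 = 'J'.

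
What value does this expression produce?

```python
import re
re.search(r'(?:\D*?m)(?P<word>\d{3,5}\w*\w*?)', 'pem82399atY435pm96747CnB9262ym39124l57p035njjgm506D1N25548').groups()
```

('82399atY435pm96747CnB9262ym39124l57p035njjgm506D1N25548',)

The match spans [0:58] → 'pem82399atY435pm96747CnB9262ym39124l57p035njjgm506D1N25548'.
Captured: group 1 = '82399atY435pm96747CnB9262ym39124l57p035njjgm506D1N25548'.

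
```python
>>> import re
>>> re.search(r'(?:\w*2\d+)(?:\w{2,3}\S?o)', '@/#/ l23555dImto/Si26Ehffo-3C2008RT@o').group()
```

'l23555dImto'

This matches zero or more of a word character, then the literal '2', then one or more of a digit (non-capturing group); then 2 to 3 of a word character, then optionally a non-whitespace character, then the literal 'o' (non-capturing group).
Unlike `match`, `search` isn't anchored — it looks for the pattern anywhere in the string.
The match spans [5:16] → 'l23555dImto'.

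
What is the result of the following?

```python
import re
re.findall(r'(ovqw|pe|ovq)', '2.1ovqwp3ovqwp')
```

The regex engine tests alternatives in the order written; an earlier branch that matches wins even if a later one would match more.
Scanning left to right: at [3:7] match 'ovqw', group 1 = 'ovqw'; at [9:13] match 'ovqw', group 1 = 'ovqw'.
One capturing group, so `findall` returns just the captured substring from each match — 2 in all.

['ovqw', 'ovqw']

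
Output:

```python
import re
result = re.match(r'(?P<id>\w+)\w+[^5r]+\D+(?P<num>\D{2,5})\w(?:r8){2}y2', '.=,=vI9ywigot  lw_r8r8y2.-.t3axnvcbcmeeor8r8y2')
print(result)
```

None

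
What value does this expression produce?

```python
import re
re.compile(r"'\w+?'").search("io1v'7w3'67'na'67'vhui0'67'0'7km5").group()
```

`re.search` tries every starting position until one works.
The match spans [4:9] → "'7w3'".

"'7w3'"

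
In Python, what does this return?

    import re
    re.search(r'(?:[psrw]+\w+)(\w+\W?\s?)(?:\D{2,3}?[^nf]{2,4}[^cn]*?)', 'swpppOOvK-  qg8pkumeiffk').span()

(0, 17)

Pattern: one or more of one of [psrw], then one or more of a word character (non-capturing group); then one or more of a word character, then optionally a non-word character, then optionally whitespace (captured); then 2 to 3 of a non-digit (lazy), then 2 to 4 of any character except [nf], then zero or more of any character except [cn] (lazy) (non-capturing group).
`re.search` scans for the first position where the pattern succeeds.
The match spans [0:17] → 'swpppOOvK-  qg8pk'.
Captured: group 1 = 'K- '.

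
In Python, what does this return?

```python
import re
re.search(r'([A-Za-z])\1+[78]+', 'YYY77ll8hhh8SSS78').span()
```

After group 1 captures some text, `\1` only succeeds where that same text appears again.
The match spans [0:5] → 'YYY77'.

(0, 5)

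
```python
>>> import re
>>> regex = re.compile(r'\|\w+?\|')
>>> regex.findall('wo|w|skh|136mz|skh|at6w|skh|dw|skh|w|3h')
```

Matches: at [2:5] → '|w|'; at [8:15] → '|136mz|'; at [18:24] → '|at6w|'; at [27:31] → '|dw|'; at [34:37] → '|w|'.
Since nothing is captured, `findall` lists the 5 matched substrings directly.

['|w|', '|136mz|', '|at6w|', '|dw|', '|w|']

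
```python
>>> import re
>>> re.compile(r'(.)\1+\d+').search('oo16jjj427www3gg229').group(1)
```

'o'

`\1` is not a pattern — it's the concrete string captured by group 1, re-applied verbatim.
`re.search` scans for the first position where the pattern succeeds.
The match spans [0:4] → 'oo16'.
Captured: group 1 = 'o'.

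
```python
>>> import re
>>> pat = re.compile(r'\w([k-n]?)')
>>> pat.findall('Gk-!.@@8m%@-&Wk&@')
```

['k', 'm', 'k']

The pattern matches a word character; then optionally a character in [k-n] (captured).
Scanning left to right: at [0:2] match 'Gk', group 1 = 'k'; at [7:9] match '8m', group 1 = 'm'; at [13:15] match 'Wk', group 1 = 'k'.
With a single group, `findall` returns only what that group captured — 3 items.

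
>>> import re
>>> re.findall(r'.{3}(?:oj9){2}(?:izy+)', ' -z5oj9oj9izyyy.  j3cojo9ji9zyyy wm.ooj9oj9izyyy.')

['-z5oj9oj9izyyy', 'm.ooj9oj9izyyy']

No capturing groups, so `findall` returns the 2 full match strings.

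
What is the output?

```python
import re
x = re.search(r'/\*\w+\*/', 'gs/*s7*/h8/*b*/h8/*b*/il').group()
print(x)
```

/*s7*/

`re.search` scans for the first position where the pattern succeeds.
The match spans [2:8] → '/*s7*/'.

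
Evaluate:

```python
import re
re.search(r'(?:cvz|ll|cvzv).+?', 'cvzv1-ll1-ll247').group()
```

`|` is ordered: at each position the engine commits to the first alternative that works.
`search` walks the string left to right and returns the first match it finds.
The match spans [0:4] → 'cvzv'.

'cvzv'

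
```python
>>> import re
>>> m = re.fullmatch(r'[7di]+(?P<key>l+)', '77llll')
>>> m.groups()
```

Pattern: one or more of one of [7di]; then one or more of a literal 'l' (captured as 'key').
`re.fullmatch` requires the pattern to consume the entire string.
The match spans [0:6] → '77llll'.
Captured: group 1 = 'llll'.

('llll',)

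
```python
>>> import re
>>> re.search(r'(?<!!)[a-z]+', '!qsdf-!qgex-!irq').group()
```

'sdf'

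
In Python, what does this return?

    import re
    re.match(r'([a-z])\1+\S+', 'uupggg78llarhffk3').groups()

`\1` is not a pattern — it's the concrete string captured by group 1, re-applied verbatim.
With `match`, the pattern is implicitly anchored at the beginning.
The match spans [0:17] → 'uupggg78llarhffk3'.
Captured: group 1 = 'u'.

('u',)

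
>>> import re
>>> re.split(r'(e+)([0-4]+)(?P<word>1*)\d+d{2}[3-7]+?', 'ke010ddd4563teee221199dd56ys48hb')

A non-greedy quantifier consumes as few characters as it can — just enough that the remainder of the pattern still matches from where it stops; whatever follows it matches normally.
With a capturing group present, the delimiter's captured portion is kept in the result list.

['ke010ddd4563t', 'eee', '2211', '', '6ys48hb']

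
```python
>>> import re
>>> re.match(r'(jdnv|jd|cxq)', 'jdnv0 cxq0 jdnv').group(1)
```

'jdnv'

The match spans [0:4] → 'jdnv'.
Captured: group 1 = 'jdnv'.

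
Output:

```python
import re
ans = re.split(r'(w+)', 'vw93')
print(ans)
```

['v', 'w', '93']

This matches one or more of a literal 'w' (captured).
Because the pattern has a capturing group, `split` also inserts each captured text between the pieces.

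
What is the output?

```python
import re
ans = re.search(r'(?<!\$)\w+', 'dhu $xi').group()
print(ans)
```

dhu

A negative assertion filters positions out without eating any characters.
`re.search` scans for the first position where the pattern succeeds.
The match spans [0:3] → 'dhu'.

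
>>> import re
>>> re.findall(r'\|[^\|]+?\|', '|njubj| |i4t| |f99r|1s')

['|njubj|', '|i4t|', '|f99r|']

With no groups in the pattern, `findall` gives back each whole match — 3 here.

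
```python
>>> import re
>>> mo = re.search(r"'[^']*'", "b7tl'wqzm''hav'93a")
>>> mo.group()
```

`re.search` scans for the first position where the pattern succeeds.
The match spans [4:10] → "'wqzm'".

"'wqzm'"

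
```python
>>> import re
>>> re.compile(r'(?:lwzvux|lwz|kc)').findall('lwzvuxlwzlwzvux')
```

Branches in `(...|...)` are attempted left-to-right; the first branch that allows the whole pattern to succeed is taken.
Walking the string: at [0:6] → 'lwzvux'; at [6:9] → 'lwz'; at [9:15] → 'lwzvux'.
No capturing groups, so `findall` returns the 3 full match strings.

['lwzvux', 'lwz', 'lwzvux']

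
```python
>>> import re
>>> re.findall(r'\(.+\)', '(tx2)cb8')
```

['(tx2)']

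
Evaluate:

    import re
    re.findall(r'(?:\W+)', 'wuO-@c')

This matches one or more of a non-word character (non-capturing group).
With no groups in the pattern, `findall` gives back each whole match — 1 here.

['-@']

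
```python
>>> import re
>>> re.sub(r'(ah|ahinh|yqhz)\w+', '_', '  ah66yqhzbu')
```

`sub` substitutes '_' at each match site.

'  _'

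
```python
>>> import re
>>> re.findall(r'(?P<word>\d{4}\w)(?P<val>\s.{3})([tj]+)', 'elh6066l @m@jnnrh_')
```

[('6066l', ' @m@', 'j')]

This matches exactly 4 of a digit, then a word character (captured as 'word'); then whitespace, then exactly 3 of any character (captured as 'val'); then one or more of one of [tj] (captured).
Matches: at [3:13] match '6066l @m@j', groups = ('6066l', ' @m@', 'j').
With 3 capturing groups, `findall` returns a 3-tuple per match.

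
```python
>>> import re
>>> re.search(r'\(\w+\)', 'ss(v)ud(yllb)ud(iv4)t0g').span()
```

`re.search` scans for the first position where the pattern succeeds.
The match spans [2:5] → '(v)'.

(2, 5)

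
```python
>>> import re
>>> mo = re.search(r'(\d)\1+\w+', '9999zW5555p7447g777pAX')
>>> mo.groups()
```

('9',)

`\1` has to match the exact text group 1 already captured.
Unlike `match`, `search` isn't anchored — it looks for the pattern anywhere in the string.
The match spans [0:22] → '9999zW5555p7447g777pAX'.
Captured: group 1 = '9'.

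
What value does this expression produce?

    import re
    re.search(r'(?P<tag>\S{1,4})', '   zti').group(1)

'zti'

Pattern: 1 to 4 of a non-whitespace character (captured as 'tag').
`re.search` scans for the first position where the pattern succeeds.
The match spans [3:6] → 'zti'.
Captured: group 1 = 'zti'.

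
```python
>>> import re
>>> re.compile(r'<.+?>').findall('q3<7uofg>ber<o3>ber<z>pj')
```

Matches: at [2:9] → '<7uofg>'; at [12:16] → '<o3>'; at [19:22] → '<z>'.
No capturing groups, so `findall` returns the 3 full match strings.

['<7uofg>', '<o3>', '<z>']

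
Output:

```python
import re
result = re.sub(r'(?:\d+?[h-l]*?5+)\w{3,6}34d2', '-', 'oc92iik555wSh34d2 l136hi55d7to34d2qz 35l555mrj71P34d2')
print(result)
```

Pattern: one or more of a digit (lazy), then zero or more of a character in [h-l] (lazy), then one or more of a literal '5' (non-capturing group); then 3 to 6 of a word character, then the literal '34', then the literal 'd2'.
Matches: at [2:17] → '92iik555wSh34d2'; at [19:34] → '136hi55d7to34d2'; at [37:53] → '35l555mrj71P34d2'.
Each match is replaced by '-'.

oc- l-qz -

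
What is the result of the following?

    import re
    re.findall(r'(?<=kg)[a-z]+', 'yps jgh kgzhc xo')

['zhc']

The lookaround is zero-width — it requires the adjacent text to match without consuming it, so the asserted text isn't part of the match.
With no groups in the pattern, `findall` gives back each whole match — 1 here.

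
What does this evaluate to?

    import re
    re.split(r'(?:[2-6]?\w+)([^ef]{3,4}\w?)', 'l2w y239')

['', ' y239', '']

This matches optionally a character in [2-6], then one or more of a word character (non-capturing group); then 3 to 4 of any character except [ef], then optionally a word character (captured).
Matches to split on: at [0:8] → 'l2w y239'.
Because the pattern has a capturing group, `split` also inserts each captured text between the pieces.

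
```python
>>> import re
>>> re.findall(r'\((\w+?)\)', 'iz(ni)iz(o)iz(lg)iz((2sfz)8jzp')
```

['ni', 'o', 'lg', '2sfz']

Matches: at [2:6] match '(ni)', group 1 = 'ni'; at [8:11] match '(o)', group 1 = 'o'; at [13:17] match '(lg)', group 1 = 'lg'; at [20:26] match '(2sfz)', group 1 = '2sfz'.
`findall` collects group 1 from each match (4 total).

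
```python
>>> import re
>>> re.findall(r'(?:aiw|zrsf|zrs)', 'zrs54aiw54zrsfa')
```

['zrs', 'aiw', 'zrsf']

Alternation isn't longest-match — the leftmost alternative that fits at this position is chosen.
Matches: at [0:3] → 'zrs'; at [5:8] → 'aiw'; at [10:14] → 'zrsf'.
With no groups in the pattern, `findall` gives back each whole match — 3 here.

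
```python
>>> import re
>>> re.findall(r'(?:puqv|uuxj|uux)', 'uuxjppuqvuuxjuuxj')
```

`|` is ordered: at each position the engine commits to the first alternative that works.
With no groups in the pattern, `findall` gives back each whole match — 4 here.

['uuxj', 'puqv', 'uuxj', 'uuxj']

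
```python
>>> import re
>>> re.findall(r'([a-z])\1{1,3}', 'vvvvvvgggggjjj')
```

A backreference is literal: `\1` must see the identical characters the first group matched.
Because there's exactly one group, `findall` drops the full match and keeps group 1 from each hit.

['v', 'v', 'g', 'j']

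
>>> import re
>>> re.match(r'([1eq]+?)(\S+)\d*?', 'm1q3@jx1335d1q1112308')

None

`match` is anchored at position 0; if the pattern doesn't fit there, it returns None.
Here position 0 doesn't satisfy it, so the call returns None.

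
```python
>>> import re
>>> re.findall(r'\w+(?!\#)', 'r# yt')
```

`(?!…)`/`(?<!…)` only lets a position through if the neighbouring text does NOT match; no characters are consumed.
Walking the string: at [3:5] → 'yt'.
Since nothing is captured, `findall` lists the 1 matched substring directly.

['yt']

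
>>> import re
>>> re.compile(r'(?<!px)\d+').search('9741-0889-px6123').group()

The negative lookahead/lookbehind blocks any match where the forbidden context is present.
The match spans [0:4] → '9741'.

'9741'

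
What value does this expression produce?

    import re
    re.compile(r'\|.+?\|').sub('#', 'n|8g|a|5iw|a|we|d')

Every occurrence is swapped for '#'.

'n#a#a#d'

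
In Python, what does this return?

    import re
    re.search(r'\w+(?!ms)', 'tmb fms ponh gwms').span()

(0, 3)

A negative assertion filters positions out without eating any characters.
The match spans [0:3] → 'tmb'.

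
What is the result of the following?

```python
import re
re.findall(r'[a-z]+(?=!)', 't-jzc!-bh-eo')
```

['jzc']

The `(?=…)`/`(?<=…)` assertion just peeks at neighbouring text; it doesn't advance the match position.
Scanning left to right: at [2:5] → 'jzc'.
No capturing groups, so `findall` returns the 1 full match string.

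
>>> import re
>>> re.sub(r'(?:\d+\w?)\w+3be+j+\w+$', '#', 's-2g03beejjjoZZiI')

`sub` substitutes '#' at each match site.

's-#'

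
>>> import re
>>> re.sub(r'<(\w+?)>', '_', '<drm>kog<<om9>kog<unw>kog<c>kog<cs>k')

'_kog<_kog_kog_kog_k'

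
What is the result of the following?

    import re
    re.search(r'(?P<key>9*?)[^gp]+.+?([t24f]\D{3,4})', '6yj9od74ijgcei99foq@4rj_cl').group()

'6yj9od74ijgcei99foq@'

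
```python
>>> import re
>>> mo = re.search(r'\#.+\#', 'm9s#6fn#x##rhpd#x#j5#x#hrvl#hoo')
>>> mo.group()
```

'#6fn#x##rhpd#x#j5#x#hrvl#'

The match spans [3:28] → '#6fn#x##rhpd#x#j5#x#hrvl#'.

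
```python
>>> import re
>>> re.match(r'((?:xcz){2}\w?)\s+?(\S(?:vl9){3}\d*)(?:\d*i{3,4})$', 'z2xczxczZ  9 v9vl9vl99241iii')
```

Pattern: the literal 'xcz' repeated 2 times, then optionally a word character (captured); then one or more of whitespace (lazy); then a non-whitespace character, then the literal 'vl9' repeated 3 times, then zero or more of a digit (captured); then zero or more of a digit, then 3 to 4 of a literal 'i' (non-capturing group); then anchored at the end.
With `match`, the pattern is implicitly anchored at the beginning.
Here the pattern fails at index 0, so the call returns None.

None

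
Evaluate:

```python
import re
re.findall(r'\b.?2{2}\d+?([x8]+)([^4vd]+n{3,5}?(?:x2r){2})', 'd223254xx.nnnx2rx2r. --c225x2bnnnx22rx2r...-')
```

With 2 capturing groups, `findall` returns a 2-tuple per match.

[('xx', '.nnnx2rx2r')]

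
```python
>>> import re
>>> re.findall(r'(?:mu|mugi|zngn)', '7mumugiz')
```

['mu', 'mu']

Alternation tries branches left to right and keeps the first one that lets the overall match succeed at that position.
With no groups in the pattern, `findall` gives back each whole match — 2 here.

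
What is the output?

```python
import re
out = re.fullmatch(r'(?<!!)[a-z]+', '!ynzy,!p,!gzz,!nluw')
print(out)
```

None

`(?!…)`/`(?<!…)` only lets a position through if the neighbouring text does NOT match; no characters are consumed.
`re.fullmatch` requires the pattern to consume the entire string.
Here there's no way to consume every character, so the call returns None.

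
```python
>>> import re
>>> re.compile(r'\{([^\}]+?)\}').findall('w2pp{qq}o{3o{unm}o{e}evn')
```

['qq', '3o{unm', 'e']

Scanning left to right: at [4:8] match '{qq}', group 1 = 'qq'; at [9:17] match '{3o{unm}', group 1 = '3o{unm'; at [18:21] match '{e}', group 1 = 'e'.
`findall` collects group 1 from each match (3 total).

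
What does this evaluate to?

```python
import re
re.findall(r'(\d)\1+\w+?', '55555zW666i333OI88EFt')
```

The backreference `\1` re-matches whatever the first group consumed, character for character.
Scanning left to right: at [0:6] match '55555z', group 1 = '5'; at [7:11] match '666i', group 1 = '6'; at [11:15] match '333O', group 1 = '3'; at [16:19] match '88E', group 1 = '8'.
One capturing group, so `findall` returns just the captured substring from each match — 4 in all.

['5', '6', '3', '8']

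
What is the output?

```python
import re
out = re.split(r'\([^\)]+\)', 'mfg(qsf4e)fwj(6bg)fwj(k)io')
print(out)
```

Matches to split on: at [3:10] → '(qsf4e)'; at [13:18] → '(6bg)'; at [21:24] → '(k)'.
The string is cut at each match, leaving 4 pieces.

['mfg', 'fwj', 'fwj', 'io']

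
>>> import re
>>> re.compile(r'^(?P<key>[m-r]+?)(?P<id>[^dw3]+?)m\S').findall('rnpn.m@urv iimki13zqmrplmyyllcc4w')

[('r', 'npn.')]

This matches anchored at the start of the string; then one or more of a character in [m-r] (lazy) (captured as 'key'); then one or more of any character except [dw3] (lazy) (captured as 'id'); then a literal 'm', then a non-whitespace character.
The `?` after the quantifier makes it lazy — it takes as little as possible before letting the rest of the pattern try.
Walking the string: at [0:7] match 'rnpn.m@', groups = ('r', 'npn.').
With 2 capturing groups, `findall` returns a 2-tuple per match.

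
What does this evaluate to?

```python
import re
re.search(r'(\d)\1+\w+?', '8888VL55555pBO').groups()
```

The match spans [0:5] → '8888V'.
Captured: group 1 = '8'.

('8',)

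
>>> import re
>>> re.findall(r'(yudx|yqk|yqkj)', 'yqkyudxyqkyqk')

['yqk', 'yudx', 'yqk', 'yqk']

With a single group, `findall` returns only what that group captured — 4 items.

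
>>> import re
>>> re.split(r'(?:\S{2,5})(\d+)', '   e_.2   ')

['   ', '2', '   ']

The pattern matches 2 to 5 of a non-whitespace character (non-capturing group); then one or more of a digit (captured).
Matches to split on: at [3:7] → 'e_.2'.
`re.split` interleaves the captured-group text with the surrounding fragments.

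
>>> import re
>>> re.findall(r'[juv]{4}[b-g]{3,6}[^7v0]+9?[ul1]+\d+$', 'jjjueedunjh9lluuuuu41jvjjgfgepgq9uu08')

This matches exactly 4 of one of [juv], then 3 to 6 of a character in [b-g], then one or more of any character except [7v0]; then optionally a literal '9', then one or more of one of [ul1], then one or more of a digit; then anchored at the end.
Matches: at [21:37] → 'jvjjgfgepgq9uu08'.
`findall` yields the raw match text (1 of them) because the pattern has no groups.

['jvjjgfgepgq9uu08']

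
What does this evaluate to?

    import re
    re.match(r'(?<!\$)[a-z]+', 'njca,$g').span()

`(?!…)`/`(?<!…)` only lets a position through if the neighbouring text does NOT match; no characters are consumed.
With `match`, the pattern is implicitly anchored at the beginning.
The match spans [0:4] → 'njca'.

(0, 4)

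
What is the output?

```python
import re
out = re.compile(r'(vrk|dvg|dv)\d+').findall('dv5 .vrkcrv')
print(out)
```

Scanning left to right: at [0:3] match 'dv5', group 1 = 'dv'.
Because there's exactly one group, `findall` drops the full match and keeps group 1 from the one hit.

['dv']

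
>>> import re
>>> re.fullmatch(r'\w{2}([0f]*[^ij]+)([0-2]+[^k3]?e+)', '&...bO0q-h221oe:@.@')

This matches exactly 2 of a word character; then zero or more of one of [0f], then one or more of any character except [ij] (captured); then one or more of a character in [0-2], then optionally any character except [k3], then one or more of the literal 'e' (captured).
For `fullmatch`, every character of the input must be accounted for by the pattern.
Here the string isn't matched end-to-end, so the call returns None.

None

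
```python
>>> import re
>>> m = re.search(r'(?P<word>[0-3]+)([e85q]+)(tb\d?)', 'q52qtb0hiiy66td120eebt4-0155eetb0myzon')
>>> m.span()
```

(2, 7)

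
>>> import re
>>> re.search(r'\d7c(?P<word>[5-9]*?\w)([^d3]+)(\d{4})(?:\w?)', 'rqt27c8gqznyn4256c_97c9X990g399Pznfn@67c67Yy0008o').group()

The pattern matches a digit, then the literal '7c'; then zero or more of a character in [5-9] (lazy), then a word character (captured as 'word'); then one or more of any character except [d3] (captured); then exactly 4 of a digit (captured); then optionally a word character (non-capturing group).
`re.search` tries every starting position until one works.
The match spans [3:18] → '27c8gqznyn4256c'.
Captured: group 1 = '8', group 2 = 'gqznyn', group 3 = '4256'.

'27c8gqznyn4256c'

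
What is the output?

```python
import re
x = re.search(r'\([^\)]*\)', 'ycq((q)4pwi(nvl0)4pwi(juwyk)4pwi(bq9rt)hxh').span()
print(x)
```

(3, 7)

`re.search` scans for the first position where the pattern succeeds.
The match spans [3:7] → '((q)'.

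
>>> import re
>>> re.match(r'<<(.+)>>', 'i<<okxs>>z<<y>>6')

None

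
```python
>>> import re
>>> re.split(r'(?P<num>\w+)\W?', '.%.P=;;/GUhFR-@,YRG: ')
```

This matches one or more of a word character (captured as 'num'); then optionally a non-word character.
`re.split` interleaves the captured-group text with the surrounding fragments.

['.%.', 'P', ';;/', 'GUhFR', '@,', 'YRG', ' ']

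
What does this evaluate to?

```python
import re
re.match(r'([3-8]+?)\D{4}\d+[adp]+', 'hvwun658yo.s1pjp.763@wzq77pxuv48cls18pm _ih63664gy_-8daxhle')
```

None

`re.match` won't scan ahead — the pattern has to work from the very first character.
Here the pattern fails at index 0, so the call returns None.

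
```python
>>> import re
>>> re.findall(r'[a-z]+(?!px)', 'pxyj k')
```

['pxyj', 'k']

The negative lookahead/lookbehind blocks any match where the forbidden context is present.
No capturing groups, so `findall` returns the 2 full match strings.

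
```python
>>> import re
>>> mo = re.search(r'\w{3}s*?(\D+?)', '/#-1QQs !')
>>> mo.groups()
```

('s',)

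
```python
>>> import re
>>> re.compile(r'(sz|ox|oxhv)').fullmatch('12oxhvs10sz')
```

For `fullmatch`, every character of the input must be accounted for by the pattern.
Here there's no way to consume every character, so the call returns None.

None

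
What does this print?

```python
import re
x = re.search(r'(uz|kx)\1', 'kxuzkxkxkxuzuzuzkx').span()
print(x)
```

(4, 8)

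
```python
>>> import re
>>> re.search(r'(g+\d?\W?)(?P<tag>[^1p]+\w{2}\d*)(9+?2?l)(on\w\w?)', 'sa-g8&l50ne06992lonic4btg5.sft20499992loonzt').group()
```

Pattern: one or more of the literal 'g', then optionally a digit, then optionally a non-word character (captured); then one or more of any character except [1p], then exactly 2 of a word character, then zero or more of a digit (captured as 'tag'); then one or more of a literal '9' (lazy), then optionally the literal '2', then the literal 'l' (captured); then the literal 'on', then a word character, then optionally a word character (captured).
`re.search` scans for the first position where the pattern succeeds.
The match spans [3:21] → 'g8&l50ne06992lonic'.
Captured: group 1 = 'g8&', group 2 = 'l50ne069', group 3 = '92l', group 4 = 'onic'.

'g8&l50ne06992lonic'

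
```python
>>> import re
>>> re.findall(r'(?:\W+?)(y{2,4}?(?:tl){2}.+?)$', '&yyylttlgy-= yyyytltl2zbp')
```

['yyyytltl2zbp']

Pattern: one or more of a non-word character (lazy) (non-capturing group); then 2 to 4 of the literal 'y' (lazy), then the literal 'tl' repeated 2 times, then one or more of any character (lazy) (captured); then anchored at the end.
With a single group, `findall` returns only what that group captured — 1 item.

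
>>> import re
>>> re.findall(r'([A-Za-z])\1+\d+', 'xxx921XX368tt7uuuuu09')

['x', 'X', 't', 'u']

The backreference `\1` re-matches whatever the first group consumed, character for character.
With a single group, `findall` returns only what that group captured — 4 items.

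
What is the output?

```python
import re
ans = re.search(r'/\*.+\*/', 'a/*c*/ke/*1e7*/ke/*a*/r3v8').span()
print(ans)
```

The match spans [1:22] → '/*c*/ke/*1e7*/ke/*a*/'.

(1, 22)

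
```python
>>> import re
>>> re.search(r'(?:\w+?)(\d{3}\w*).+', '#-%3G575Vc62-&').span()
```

The pattern matches one or more of a word character (lazy) (non-capturing group); then exactly 3 of a digit, then zero or more of a word character (captured); then one or more of any character.
`re.search` scans for the first position where the pattern succeeds.
The match spans [3:14] → '3G575Vc62-&'.
Captured: group 1 = '575Vc62'.

(3, 14)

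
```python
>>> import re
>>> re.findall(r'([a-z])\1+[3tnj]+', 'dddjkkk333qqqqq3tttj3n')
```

['d', 'k', 'q']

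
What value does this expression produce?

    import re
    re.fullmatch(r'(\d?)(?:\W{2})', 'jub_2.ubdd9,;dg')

Pattern: optionally a digit (captured); then exactly 2 of a non-word character (non-capturing group).
`fullmatch` succeeds only if the pattern covers the string from start to end.
Here the pattern can't cover the whole string, so the call returns None.

None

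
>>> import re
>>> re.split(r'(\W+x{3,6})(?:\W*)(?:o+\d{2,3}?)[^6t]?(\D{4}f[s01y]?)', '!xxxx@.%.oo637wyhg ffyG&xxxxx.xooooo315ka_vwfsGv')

['', '!xxxx', 'yhg f', 'fyG&xxxxx.xooooo315ka_vwfsGv']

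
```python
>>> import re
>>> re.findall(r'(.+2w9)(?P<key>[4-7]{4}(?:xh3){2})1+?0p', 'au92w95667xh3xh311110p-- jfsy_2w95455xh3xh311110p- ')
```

[('au92w95667xh3xh311110p-- jfsy_2w9', '5455xh3xh3')]

The pattern matches one or more of any character, then the literal '2w9' (captured); then exactly 4 of a character in [4-7], then the literal 'xh3' repeated 2 times (captured as 'key'); then one or more of a literal '1' (lazy), then the literal '0p'.
With 2 capturing groups, `findall` returns a 2-tuple per match.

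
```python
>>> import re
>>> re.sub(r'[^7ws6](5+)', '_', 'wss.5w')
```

'wss_w'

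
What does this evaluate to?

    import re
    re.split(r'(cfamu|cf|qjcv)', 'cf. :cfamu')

['', 'cf', '. :', 'cfamu', '']

Alternation tries branches left to right and keeps the first one that lets the overall match succeed at that position.
With a capturing group present, the delimiter's captured portion is kept in the result list.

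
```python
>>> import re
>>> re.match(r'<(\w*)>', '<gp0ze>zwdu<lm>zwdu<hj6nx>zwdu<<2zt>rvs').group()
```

`match` is anchored at position 0; if the pattern doesn't fit there, it returns None.
The match spans [0:7] → '<gp0ze>'.
Captured: group 1 = 'gp0ze'.

'<gp0ze>'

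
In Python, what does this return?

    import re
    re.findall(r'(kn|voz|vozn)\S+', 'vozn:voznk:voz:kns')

The regex engine tests alternatives in the order written; an earlier branch that matches wins even if a later one would match more.
Walking the string: at [0:18] match 'vozn:voznk:voz:kns', group 1 = 'voz'.
With a single group, `findall` returns only what that group captured — 1 item.

['voz']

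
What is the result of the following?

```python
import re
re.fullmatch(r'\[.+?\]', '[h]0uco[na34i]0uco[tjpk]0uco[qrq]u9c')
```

`re.fullmatch` is like wrapping the pattern in `^…$` (in single-line mode).
Here the string isn't matched end-to-end, so the call returns None.

None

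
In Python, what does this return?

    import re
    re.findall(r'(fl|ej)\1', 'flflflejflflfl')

['fl', 'fl']

After group 1 captures some text, `\1` only succeeds where that same text appears again.
`findall` collects group 1 from each match (2 total).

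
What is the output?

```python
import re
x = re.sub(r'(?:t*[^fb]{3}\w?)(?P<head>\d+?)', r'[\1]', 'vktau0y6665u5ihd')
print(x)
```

v[0][5]u5ihd

This matches zero or more of the literal 't', then exactly 3 of any character except [fb], then optionally a word character (non-capturing group); then one or more of a digit (lazy) (captured as 'head').
Matches: at [1:6] → 'ktau0'; at [6:11] → 'y6665'.
Each match is replaced using the text its own group 1 captured.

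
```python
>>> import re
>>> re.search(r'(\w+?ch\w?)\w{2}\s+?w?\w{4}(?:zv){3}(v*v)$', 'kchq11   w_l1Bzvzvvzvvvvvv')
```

None

Pattern: one or more of a word character (lazy), then the literal 'ch', then optionally a word character (captured); then exactly 2 of a word character, then one or more of whitespace (lazy), then optionally the literal 'w'; then exactly 4 of a word character, then the literal 'zv' repeated 3 times; then zero or more of the literal 'v', then a literal 'v' (captured); then anchored at the end.
Here nothing in the string fits, so the call returns None.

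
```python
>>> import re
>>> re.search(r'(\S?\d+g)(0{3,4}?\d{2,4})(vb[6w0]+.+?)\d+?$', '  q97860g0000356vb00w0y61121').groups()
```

Pattern: optionally a non-whitespace character, then one or more of a digit, then the literal 'g' (captured); then 3 to 4 of the literal '0' (lazy), then 2 to 4 of a digit (captured); then the literal 'vb', then one or more of one of [6w0], then one or more of any character (lazy) (captured); then one or more of a digit (lazy); then anchored at the end.
The `?` after the quantifier makes it lazy — it takes as little as possible before letting the rest of the pattern try.
`re.search` scans for the first position where the pattern succeeds.
The match spans [2:28] → 'q97860g0000356vb00w0y61121'.
Captured: group 1 = 'q97860g', group 2 = '0000356', group 3 = 'vb00w0y'.

('q97860g', '0000356', 'vb00w0y')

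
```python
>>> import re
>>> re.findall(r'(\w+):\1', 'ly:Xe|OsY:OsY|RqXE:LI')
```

['OsY']

The backreference `\1` re-matches whatever the first group consumed, character for character.
Walking the string: at [6:13] match 'OsY:OsY', group 1 = 'OsY'.
With a single group, `findall` returns only what that group captured — 1 item.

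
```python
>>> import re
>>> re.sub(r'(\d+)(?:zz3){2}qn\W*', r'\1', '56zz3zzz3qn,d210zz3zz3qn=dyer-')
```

The pattern matches one or more of a digit (captured); then the literal 'zz3' repeated 2 times, then the literal 'qn', then zero or more of a non-word character.
Matches: at [13:25] → '210zz3zz3qn='.
Each match is replaced using the text its own group 1 captured.

'56zz3zzz3qn,d210dyer-'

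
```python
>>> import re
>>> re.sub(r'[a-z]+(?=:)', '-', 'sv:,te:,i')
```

'-:,-:,i'

The lookaround is zero-width — it requires the adjacent text to match without consuming it, so the asserted text isn't part of the match.
Matches: at [0:2] → 'sv'; at [4:6] → 'te'.
Every occurrence is swapped for '-'.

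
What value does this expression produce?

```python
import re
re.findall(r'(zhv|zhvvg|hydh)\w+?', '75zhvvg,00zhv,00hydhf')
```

['zhv', 'hydh']

One capturing group, so `findall` returns just the captured substring from each match — 2 in all.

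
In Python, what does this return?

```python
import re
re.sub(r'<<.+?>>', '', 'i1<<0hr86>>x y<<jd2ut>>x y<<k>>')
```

'i1x yx y'

The `?` after the quantifier makes it lazy — it takes as little as possible before letting the rest of the pattern try.
Each match is replaced by ''.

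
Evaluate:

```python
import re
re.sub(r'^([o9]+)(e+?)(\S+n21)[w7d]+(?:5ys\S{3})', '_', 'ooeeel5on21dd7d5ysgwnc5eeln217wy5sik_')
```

'_c5eeln217wy5sik_'

Pattern: anchored at the start of the string; then one or more of one of [o9] (captured); then one or more of a literal 'e' (lazy) (captured); then one or more of a non-whitespace character, then the literal 'n21' (captured); then one or more of one of [w7d]; then the literal '5ys', then exactly 3 of a non-whitespace character (non-capturing group).
Matches: at [0:21] → 'ooeeel5on21dd7d5ysgwn'.
`sub` substitutes '_' at each match site.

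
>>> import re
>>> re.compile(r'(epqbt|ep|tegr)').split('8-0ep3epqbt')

['8-0', 'ep', '3', 'epqbt', '']

Alternation tries branches left to right and keeps the first one that lets the overall match succeed at that position.
Matches to split on: at [3:5] → 'ep'; at [6:11] → 'epqbt'.
Because the pattern has a capturing group, `split` also inserts each captured text between the pieces.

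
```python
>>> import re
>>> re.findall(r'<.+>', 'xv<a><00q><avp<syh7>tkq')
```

['<a><00q><avp<syh7>']

Matches: at [2:20] → '<a><00q><avp<syh7>'.
No capturing groups, so `findall` returns the 1 full match string.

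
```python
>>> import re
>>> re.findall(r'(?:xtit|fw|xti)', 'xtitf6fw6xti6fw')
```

Alternation tries branches left to right and keeps the first one that lets the overall match succeed at that position.
No capturing groups, so `findall` returns the 4 full match strings.

['xtit', 'fw', 'xti', 'fw']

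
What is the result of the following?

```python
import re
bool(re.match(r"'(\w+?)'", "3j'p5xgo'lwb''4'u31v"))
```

With `match`, the pattern is implicitly anchored at the beginning.
Here the pattern fails at index 0, so the call returns None, and `bool(None)` is False.

False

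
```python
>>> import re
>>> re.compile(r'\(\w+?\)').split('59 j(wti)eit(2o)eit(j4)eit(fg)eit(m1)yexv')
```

Matches to split on: at [4:9] → '(wti)'; at [12:16] → '(2o)'; at [19:23] → '(j4)'; at [26:30] → '(fg)'; at [33:37] → '(m1)'.
Each match becomes a cut point; 6 segments remain.

['59 j', 'eit', 'eit', 'eit', 'eit', 'yexv']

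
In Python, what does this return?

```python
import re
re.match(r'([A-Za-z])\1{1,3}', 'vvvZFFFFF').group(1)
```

'v'

After group 1 captures some text, `\1` only succeeds where that same text appears again.
With `match`, the pattern is implicitly anchored at the beginning.
The match spans [0:3] → 'vvv'.
Captured: group 1 = 'v'.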